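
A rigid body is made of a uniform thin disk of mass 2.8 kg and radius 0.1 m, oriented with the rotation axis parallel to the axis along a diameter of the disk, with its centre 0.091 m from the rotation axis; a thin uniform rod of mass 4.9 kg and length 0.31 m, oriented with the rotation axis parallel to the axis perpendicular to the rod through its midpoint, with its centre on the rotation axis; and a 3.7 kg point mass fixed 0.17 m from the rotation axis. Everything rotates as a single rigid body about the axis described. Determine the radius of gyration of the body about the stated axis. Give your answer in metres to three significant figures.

Thin disk: I_cm = (1/4)MR² = (1/4)(2.8)(0.1)² = 0.007 kg m²; centre at d = 0.091 m, so I = I_cm + Md² gives I = 0.007 + (2.8)(0.091)² = 0.030187 kg m².
Thin rod: I_cm = (1/12)ML² = (1/12)(4.9)(0.31)² = 0.039241 kg m²; axis through the centre, so I = 0.039241 kg m².
Point mass: I_cm = 0; centre at d = 0.17 m, so I = I_cm + Md² gives I = 0 + (3.7)(0.17)² = 0.10693 kg m².
Total I = 0.17636 kg m²; total mass M = 11.4 kg.
k = √(I/M) = √(0.17636/11.4) = 0.12438 m.

0.124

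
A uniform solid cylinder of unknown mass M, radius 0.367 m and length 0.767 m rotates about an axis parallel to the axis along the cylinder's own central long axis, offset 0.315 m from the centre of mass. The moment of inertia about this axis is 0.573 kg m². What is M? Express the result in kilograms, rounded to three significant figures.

I = I_cm + Md² = (1/2)MR² + Md² = M·[0.5·(0.367)² + (0.315)²] = M·0.16657.
So M = 0.573 / 0.16657 = 3.44 kg.

3.44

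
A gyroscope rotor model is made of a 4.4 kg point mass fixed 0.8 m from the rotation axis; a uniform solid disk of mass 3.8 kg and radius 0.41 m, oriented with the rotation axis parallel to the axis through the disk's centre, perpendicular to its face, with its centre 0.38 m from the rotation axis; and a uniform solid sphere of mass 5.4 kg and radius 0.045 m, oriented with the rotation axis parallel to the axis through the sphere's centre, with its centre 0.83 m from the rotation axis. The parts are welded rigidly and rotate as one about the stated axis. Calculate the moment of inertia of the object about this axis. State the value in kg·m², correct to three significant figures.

7.41

Point mass: I_cm = 0; centre at d = 0.8 m, so I = I_cm + Md² gives I = 0 + (4.4)(0.8)² = 2.816 kg·m².
Solid disk: I_cm = (1/2)MR² = (1/2)(3.8)(0.41)² = 0.31939 kg·m²; centre at d = 0.38 m, so I = I_cm + Md² gives I = 0.31939 + (3.8)(0.38)² = 0.86811 kg·m².
Solid sphere: I_cm = (2/5)MR² = (2/5)(5.4)(0.045)² = 0.004374 kg·m²; centre at d = 0.83 m, so I = I_cm + Md² gives I = 0.004374 + (5.4)(0.83)² = 3.7244 kg·m².
Total I = 2.816 + 0.86811 + 3.7244 = 7.4085 kg·m².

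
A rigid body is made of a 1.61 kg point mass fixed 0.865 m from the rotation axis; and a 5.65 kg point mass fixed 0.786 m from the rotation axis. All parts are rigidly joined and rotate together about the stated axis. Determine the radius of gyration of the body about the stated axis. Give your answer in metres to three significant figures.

Point mass: I_cm = 0; centre at d = 0.865 m, so I = I_cm + Md² gives I = 0 + (1.61)(0.865)² = 1.2046 kg m^2.
Point mass: I_cm = 0; centre at d = 0.786 m, so I = I_cm + Md² gives I = 0 + (5.65)(0.786)² = 3.4905 kg m^2.
Total I = 4.6952 kg m^2; total mass M = 7.26 kg.
k = √(I/M) = √(4.6952/7.26) = 0.80419 m.

0.804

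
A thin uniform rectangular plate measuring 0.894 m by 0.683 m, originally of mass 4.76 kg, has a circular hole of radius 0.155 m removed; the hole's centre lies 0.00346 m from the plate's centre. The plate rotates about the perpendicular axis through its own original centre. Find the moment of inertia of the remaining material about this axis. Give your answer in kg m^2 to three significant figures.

0.495

Unpierced body about its centre: I₀ = (1/12)M(a²+b²) = (1/12)(4.76)[(0.894)² + (0.683)²] = 0.50207 kg m^2.
The removed disk has mass m = M·πr²/(ab) = (4.76)·π(0.155)²/(0.894·0.683) = 0.58839 kg (same uniform areal density).
Its moment of inertia about the rotation axis (parallel-axis theorem): I_hole = (1/2)mr² + md² = (1/2)(0.58839)(0.155)² + (0.58839)(0.00346)² = 0.007075 kg m^2.
Treating the hole as negative mass, I = I₀ − I_hole = 0.50207 − 0.007075 = 0.495 kg m^2.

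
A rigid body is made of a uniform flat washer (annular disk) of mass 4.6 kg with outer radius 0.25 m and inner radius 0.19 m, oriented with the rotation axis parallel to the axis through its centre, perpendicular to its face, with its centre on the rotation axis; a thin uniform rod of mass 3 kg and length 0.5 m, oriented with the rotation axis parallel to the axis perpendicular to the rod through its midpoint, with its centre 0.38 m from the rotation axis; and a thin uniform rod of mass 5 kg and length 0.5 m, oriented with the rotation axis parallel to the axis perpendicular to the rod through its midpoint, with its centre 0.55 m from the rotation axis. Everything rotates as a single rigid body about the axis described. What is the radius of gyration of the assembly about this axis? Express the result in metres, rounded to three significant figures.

Annular disk: I_cm = (1/2)M(R²+r²) = (1/2)(4.6)[(0.25)² + (0.19)²] = 0.22678 kg·m²; axis through the centre, so I = 0.22678 kg·m².
Thin rod: I_cm = (1/12)ML² = (1/12)(3)(0.5)² = 0.0625 kg·m²; centre at d = 0.38 m, so I = I_cm + Md² gives I = 0.0625 + (3)(0.38)² = 0.4957 kg·m².
Thin rod: I_cm = (1/12)ML² = (1/12)(5)(0.5)² = 0.10417 kg·m²; centre at d = 0.55 m, so I = I_cm + Md² gives I = 0.10417 + (5)(0.55)² = 1.6167 kg·m².
Total I = 2.3391 kg·m²; total mass M = 12.6 kg.
k = √(I/M) = √(2.3391/12.6) = 0.43087 m.

0.431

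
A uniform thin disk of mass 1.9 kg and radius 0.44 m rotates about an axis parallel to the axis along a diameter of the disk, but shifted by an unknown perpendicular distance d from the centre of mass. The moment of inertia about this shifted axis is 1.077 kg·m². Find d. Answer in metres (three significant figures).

About the centre-of-mass axis, I_cm = (1/4)MR² = (1/4)(1.9)(0.44)² = 0.09196 kg·m².
Parallel axis theorem: I = I_cm + Md², so Md² = 1.077 − 0.09196 = 0.98504 kg·m².
d = √(0.98504 / 1.9) = 0.72003 m.

0.720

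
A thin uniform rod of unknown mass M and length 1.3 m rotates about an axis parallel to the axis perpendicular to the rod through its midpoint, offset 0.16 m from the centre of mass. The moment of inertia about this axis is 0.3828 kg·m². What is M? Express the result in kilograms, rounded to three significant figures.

I = I_cm + Md² = (1/12)ML² + Md² = M·[0.0833333·(1.3)² + (0.16)²] = M·0.16643.
So M = 0.3828 / 0.16643 = 2.3 kg.

2.30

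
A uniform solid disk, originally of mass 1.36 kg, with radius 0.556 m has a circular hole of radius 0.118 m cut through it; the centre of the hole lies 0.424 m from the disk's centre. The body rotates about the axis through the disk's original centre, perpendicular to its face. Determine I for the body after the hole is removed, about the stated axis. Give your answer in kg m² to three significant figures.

Unpierced body about its centre: I₀ = (1/2)MR² = (1/2)(1.36)(0.556)² = 0.21021 kg m².
The removed disk has mass m = M·(r/R)² = (1.36)(0.118/0.556)² = 0.061257 kg (same uniform areal density).
Its moment of inertia about the rotation axis (parallel-axis theorem): I_hole = (1/2)mr² + md² = (1/2)(0.061257)(0.118)² + (0.061257)(0.424)² = 0.011439 kg m².
Treating the hole as negative mass, I = I₀ − I_hole = 0.21021 − 0.011439 = 0.19877 kg m².

0.199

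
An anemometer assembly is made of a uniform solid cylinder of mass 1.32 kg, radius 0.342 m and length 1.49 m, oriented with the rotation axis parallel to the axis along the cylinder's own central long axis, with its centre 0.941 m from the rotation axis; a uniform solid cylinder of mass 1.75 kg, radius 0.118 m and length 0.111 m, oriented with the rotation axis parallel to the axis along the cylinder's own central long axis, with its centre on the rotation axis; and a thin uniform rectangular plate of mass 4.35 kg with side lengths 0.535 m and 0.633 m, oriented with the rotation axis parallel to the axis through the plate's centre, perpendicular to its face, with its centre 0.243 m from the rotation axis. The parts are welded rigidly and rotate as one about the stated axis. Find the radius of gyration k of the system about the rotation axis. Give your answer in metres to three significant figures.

0.488

Solid cylinder: I_cm = (1/2)MR² = (1/2)(1.32)(0.342)² = 0.077196 kg m²; centre at d = 0.941 m, so I = I_cm + Md² gives I = 0.077196 + (1.32)(0.941)² = 1.246 kg m².
Solid cylinder: I_cm = (1/2)MR² = (1/2)(1.75)(0.118)² = 0.012183 kg m²; axis through the centre, so I = 0.012183 kg m².
Rectangular plate: I_cm = (1/12)M(a²+b²) = (1/12)(4.35)[(0.535)² + (0.633)²] = 0.24901 kg m²; centre at d = 0.243 m, so I = I_cm + Md² gives I = 0.24901 + (4.35)(0.243)² = 0.50587 kg m².
Total I = 1.7641 kg m²; total mass M = 7.42 kg.
k = √(I/M) = √(1.7641/7.42) = 0.48759 m.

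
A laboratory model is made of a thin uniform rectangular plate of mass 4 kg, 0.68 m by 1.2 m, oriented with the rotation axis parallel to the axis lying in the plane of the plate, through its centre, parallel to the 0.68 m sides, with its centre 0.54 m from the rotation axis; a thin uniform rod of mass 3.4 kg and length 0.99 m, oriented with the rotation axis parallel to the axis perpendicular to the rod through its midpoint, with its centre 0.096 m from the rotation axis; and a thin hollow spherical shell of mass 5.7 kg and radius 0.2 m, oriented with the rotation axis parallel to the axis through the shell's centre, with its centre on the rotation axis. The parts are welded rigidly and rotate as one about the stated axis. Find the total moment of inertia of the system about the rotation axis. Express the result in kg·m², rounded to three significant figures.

2.11

Rectangular plate: I_cm = (1/12)Mb² = (1/12)(4)(1.2)² = 0.48 kg·m²; centre at d = 0.54 m, so I = I_cm + Md² gives I = 0.48 + (4)(0.54)² = 1.6464 kg·m².
Thin rod: I_cm = (1/12)ML² = (1/12)(3.4)(0.99)² = 0.27769 kg·m²; centre at d = 0.096 m, so I = I_cm + Md² gives I = 0.27769 + (3.4)(0.096)² = 0.30903 kg·m².
Spherical shell: I_cm = (2/3)MR² = (2/3)(5.7)(0.2)² = 0.152 kg·m²; axis through the centre, so I = 0.152 kg·m².
Total I = 1.6464 + 0.30903 + 0.152 = 2.1074 kg·m².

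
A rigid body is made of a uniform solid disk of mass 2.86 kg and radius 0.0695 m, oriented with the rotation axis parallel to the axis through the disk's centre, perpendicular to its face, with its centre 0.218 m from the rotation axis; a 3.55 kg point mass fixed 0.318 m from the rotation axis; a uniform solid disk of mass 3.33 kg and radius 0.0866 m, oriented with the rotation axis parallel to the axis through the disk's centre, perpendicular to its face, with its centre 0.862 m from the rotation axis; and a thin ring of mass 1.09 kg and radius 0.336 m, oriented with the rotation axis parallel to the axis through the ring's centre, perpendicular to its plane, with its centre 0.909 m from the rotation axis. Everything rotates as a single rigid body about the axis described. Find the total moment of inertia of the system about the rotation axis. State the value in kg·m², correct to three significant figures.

4.01

Solid disk: I_cm = (1/2)MR² = (1/2)(2.86)(0.0695)² = 0.0069073 kg·m²; centre at d = 0.218 m, so the parallel axis theorem gives I = 0.0069073 + (2.86)(0.218)² = 0.14283 kg·m².
Point mass: I_cm = 0; centre at d = 0.318 m, so the parallel axis theorem gives I = 0 + (3.55)(0.318)² = 0.35899 kg·m².
Solid disk: I_cm = (1/2)MR² = (1/2)(3.33)(0.0866)² = 0.012487 kg·m²; centre at d = 0.862 m, so the parallel axis theorem gives I = 0.012487 + (3.33)(0.862)² = 2.4868 kg·m².
Thin ring: I_cm = MR² = (1.09)(0.336)² = 0.12306 kg·m²; centre at d = 0.909 m, so the parallel axis theorem gives I = 0.12306 + (1.09)(0.909)² = 1.0237 kg·m².
Total I = 0.14283 + 0.35899 + 2.4868 + 1.0237 = 4.0123 kg·m².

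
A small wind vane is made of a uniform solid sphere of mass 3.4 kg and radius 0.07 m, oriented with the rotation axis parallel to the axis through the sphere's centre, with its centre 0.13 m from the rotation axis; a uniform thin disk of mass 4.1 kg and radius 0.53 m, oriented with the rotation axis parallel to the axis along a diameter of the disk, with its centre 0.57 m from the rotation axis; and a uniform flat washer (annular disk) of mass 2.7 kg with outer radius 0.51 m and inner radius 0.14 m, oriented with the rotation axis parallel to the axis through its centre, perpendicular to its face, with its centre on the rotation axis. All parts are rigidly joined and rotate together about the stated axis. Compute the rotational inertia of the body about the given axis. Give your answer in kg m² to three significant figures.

Solid sphere: I_cm = (2/5)MR² = (2/5)(3.4)(0.07)² = 0.006664 kg m²; centre at d = 0.13 m, so I = I_cm + Md² gives I = 0.006664 + (3.4)(0.13)² = 0.064124 kg m².
Thin disk: I_cm = (1/4)MR² = (1/4)(4.1)(0.53)² = 0.28792 kg m²; centre at d = 0.57 m, so I = I_cm + Md² gives I = 0.28792 + (4.1)(0.57)² = 1.62 kg m².
Annular disk: I_cm = (1/2)M(R²+r²) = (1/2)(2.7)[(0.51)² + (0.14)²] = 0.3776 kg m²; axis through the centre, so I = 0.3776 kg m².
Total I = 0.064124 + 1.62 + 0.3776 = 2.0617 kg m².

2.06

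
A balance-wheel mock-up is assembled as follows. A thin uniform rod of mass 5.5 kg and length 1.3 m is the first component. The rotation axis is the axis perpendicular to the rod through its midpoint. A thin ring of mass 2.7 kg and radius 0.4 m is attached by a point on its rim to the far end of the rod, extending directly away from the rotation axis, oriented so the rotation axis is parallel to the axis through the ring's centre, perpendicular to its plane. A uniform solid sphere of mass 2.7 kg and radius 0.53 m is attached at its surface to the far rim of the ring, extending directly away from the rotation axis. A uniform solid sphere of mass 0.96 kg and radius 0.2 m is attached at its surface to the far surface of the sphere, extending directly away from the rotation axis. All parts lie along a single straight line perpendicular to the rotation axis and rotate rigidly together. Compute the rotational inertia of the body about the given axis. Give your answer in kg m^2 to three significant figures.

Thin rod: I_cm = (1/12)ML² = (1/12)(5.5)(1.3)² = 0.77458 kg m^2; axis through the centre, so I = 0.77458 kg m^2.
Thin ring: I_cm = MR² = (2.7)(0.4)² = 0.432 kg m^2; centre at d = 0.65 + 0.4 = 1.05 m, so the parallel axis theorem gives I = 0.432 + (2.7)(1.05)² = 3.4088 kg m^2.
Solid sphere: I_cm = (2/5)MR² = (2/5)(2.7)(0.53)² = 0.30337 kg m^2; centre at d = 0.65 + 0.4 + 0.4 + 0.53 = 1.98 m, so the parallel axis theorem gives I = 0.30337 + (2.7)(1.98)² = 10.888 kg m^2.
Solid sphere: I_cm = (2/5)MR² = (2/5)(0.96)(0.2)² = 0.01536 kg m^2; centre at d = 0.65 + 0.4 + 0.4 + 0.53 + 0.53 + 0.2 = 2.71 m, so the parallel axis theorem gives I = 0.01536 + (0.96)(2.71)² = 7.0657 kg m^2.
Total I = 0.77458 + 3.4088 + 10.888 + 7.0657 = 22.137 kg m^2.

22.1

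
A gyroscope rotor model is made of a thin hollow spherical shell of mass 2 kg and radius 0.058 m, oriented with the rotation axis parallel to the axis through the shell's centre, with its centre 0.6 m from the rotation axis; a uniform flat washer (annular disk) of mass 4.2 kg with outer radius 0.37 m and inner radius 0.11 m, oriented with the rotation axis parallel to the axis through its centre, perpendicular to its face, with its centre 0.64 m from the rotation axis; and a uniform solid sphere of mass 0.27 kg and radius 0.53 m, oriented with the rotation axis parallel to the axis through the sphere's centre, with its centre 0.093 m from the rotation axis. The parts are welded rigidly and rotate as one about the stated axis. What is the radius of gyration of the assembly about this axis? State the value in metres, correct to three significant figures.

Spherical shell: I_cm = (2/3)MR² = (2/3)(2)(0.058)² = 0.0044853 kg·m²; centre at d = 0.6 m, so the parallel axis theorem gives I = 0.0044853 + (2)(0.6)² = 0.72449 kg·m².
Annular disk: I_cm = (1/2)M(R²+r²) = (1/2)(4.2)[(0.37)² + (0.11)²] = 0.3129 kg·m²; centre at d = 0.64 m, so the parallel axis theorem gives I = 0.3129 + (4.2)(0.64)² = 2.0332 kg·m².
Solid sphere: I_cm = (2/5)MR² = (2/5)(0.27)(0.53)² = 0.030337 kg·m²; centre at d = 0.093 m, so the parallel axis theorem gives I = 0.030337 + (0.27)(0.093)² = 0.032672 kg·m².
Total I = 2.7904 kg·m²; total mass M = 6.47 kg.
k = √(I/M) = √(2.7904/6.47) = 0.65672 m.

0.657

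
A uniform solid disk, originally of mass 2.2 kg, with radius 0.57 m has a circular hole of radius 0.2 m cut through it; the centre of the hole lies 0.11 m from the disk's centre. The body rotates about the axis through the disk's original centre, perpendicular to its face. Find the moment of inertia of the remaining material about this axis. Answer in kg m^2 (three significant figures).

0.349

Unpierced body about its centre: I₀ = (1/2)MR² = (1/2)(2.2)(0.57)² = 0.35739 kg m^2.
The removed disk has mass m = M·(r/R)² = (2.2)(0.2/0.57)² = 0.27085 kg (same uniform areal density).
Its moment of inertia about the rotation axis (parallel-axis theorem): I_hole = (1/2)mr² + md² = (1/2)(0.27085)(0.2)² + (0.27085)(0.11)² = 0.0086944 kg m^2.
Treating the hole as negative mass, I = I₀ − I_hole = 0.35739 − 0.0086944 = 0.3487 kg m^2.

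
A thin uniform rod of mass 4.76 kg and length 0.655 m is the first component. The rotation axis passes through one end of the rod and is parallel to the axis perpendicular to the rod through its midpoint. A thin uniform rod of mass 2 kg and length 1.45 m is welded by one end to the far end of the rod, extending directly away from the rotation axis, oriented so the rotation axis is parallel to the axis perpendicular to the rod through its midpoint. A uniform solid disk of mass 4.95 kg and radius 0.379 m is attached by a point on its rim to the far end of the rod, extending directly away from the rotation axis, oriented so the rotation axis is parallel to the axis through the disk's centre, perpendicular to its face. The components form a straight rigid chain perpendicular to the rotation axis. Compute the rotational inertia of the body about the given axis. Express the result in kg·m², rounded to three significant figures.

35.7

Thin rod: I_cm = (1/12)ML² = (1/12)(4.76)(0.655)² = 0.17018 kg·m²; centre at d = 0.3275 m, so I = I_cm + Md² gives I = 0.17018 + (4.76)(0.3275)² = 0.68072 kg·m².
Thin rod: I_cm = (1/12)ML² = (1/12)(2)(1.45)² = 0.35042 kg·m²; centre at d = 0.3275 + 0.3275 + 0.725 = 1.38 m, so I = I_cm + Md² gives I = 0.35042 + (2)(1.38)² = 4.1592 kg·m².
Solid disk: I_cm = (1/2)MR² = (1/2)(4.95)(0.379)² = 0.35551 kg·m²; centre at d = 0.3275 + 0.3275 + 0.725 + 0.725 + 0.379 = 2.484 m, so I = I_cm + Md² gives I = 0.35551 + (4.95)(2.484)² = 30.898 kg·m².
Total I = 0.68072 + 4.1592 + 30.898 = 35.738 kg·m².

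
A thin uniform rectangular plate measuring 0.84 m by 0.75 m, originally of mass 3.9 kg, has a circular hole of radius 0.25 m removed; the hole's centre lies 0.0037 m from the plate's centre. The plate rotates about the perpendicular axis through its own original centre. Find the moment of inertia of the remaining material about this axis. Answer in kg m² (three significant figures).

Unpierced body about its centre: I₀ = (1/12)M(a²+b²) = (1/12)(3.9)[(0.84)² + (0.75)²] = 0.41213 kg m².
The removed disk has mass m = M·πr²/(ab) = (3.9)·π(0.25)²/(0.84·0.75) = 1.2155 kg (same uniform areal density).
Its moment of inertia about the rotation axis (parallel-axis theorem): I_hole = (1/2)mr² + md² = (1/2)(1.2155)(0.25)² + (1.2155)(0.0037)² = 0.038001 kg m².
Treating the hole as negative mass, I = I₀ − I_hole = 0.41213 − 0.038001 = 0.37413 kg m².

0.374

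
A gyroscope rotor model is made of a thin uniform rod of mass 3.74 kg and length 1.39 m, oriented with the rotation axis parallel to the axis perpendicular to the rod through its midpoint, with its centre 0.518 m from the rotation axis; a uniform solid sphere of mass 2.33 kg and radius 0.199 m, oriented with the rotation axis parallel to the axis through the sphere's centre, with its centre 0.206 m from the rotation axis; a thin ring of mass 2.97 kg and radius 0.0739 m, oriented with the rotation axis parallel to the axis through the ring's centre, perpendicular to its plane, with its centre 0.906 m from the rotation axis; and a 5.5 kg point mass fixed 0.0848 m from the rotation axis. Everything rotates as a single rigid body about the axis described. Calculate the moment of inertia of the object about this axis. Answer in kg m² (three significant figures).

Thin rod: I_cm = (1/12)ML² = (1/12)(3.74)(1.39)² = 0.60217 kg m²; centre at d = 0.518 m, so I = I_cm + Md² gives I = 0.60217 + (3.74)(0.518)² = 1.6057 kg m².
Solid sphere: I_cm = (2/5)MR² = (2/5)(2.33)(0.199)² = 0.036908 kg m²; centre at d = 0.206 m, so I = I_cm + Md² gives I = 0.036908 + (2.33)(0.206)² = 0.13578 kg m².
Thin ring: I_cm = MR² = (2.97)(0.0739)² = 0.01622 kg m²; centre at d = 0.906 m, so I = I_cm + Md² gives I = 0.01622 + (2.97)(0.906)² = 2.4541 kg m².
Point mass: I_cm = 0; centre at d = 0.0848 m, so I = I_cm + Md² gives I = 0 + (5.5)(0.0848)² = 0.039551 kg m².
Total I = 1.6057 + 0.13578 + 2.4541 + 0.039551 = 4.2351 kg m².

4.24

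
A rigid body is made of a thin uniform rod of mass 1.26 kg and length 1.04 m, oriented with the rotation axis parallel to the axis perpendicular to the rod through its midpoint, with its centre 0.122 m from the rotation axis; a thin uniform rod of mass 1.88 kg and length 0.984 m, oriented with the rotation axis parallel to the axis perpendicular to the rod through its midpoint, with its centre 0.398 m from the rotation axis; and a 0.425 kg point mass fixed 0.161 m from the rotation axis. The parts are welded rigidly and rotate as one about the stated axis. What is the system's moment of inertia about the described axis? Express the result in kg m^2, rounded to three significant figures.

Thin rod: I_cm = (1/12)ML² = (1/12)(1.26)(1.04)² = 0.11357 kg m^2; centre at d = 0.122 m, so I = I_cm + Md² gives I = 0.11357 + (1.26)(0.122)² = 0.13232 kg m^2.
Thin rod: I_cm = (1/12)ML² = (1/12)(1.88)(0.984)² = 0.15169 kg m^2; centre at d = 0.398 m, so I = I_cm + Md² gives I = 0.15169 + (1.88)(0.398)² = 0.44949 kg m^2.
Point mass: I_cm = 0; centre at d = 0.161 m, so I = I_cm + Md² gives I = 0 + (0.425)(0.161)² = 0.011016 kg m^2.
Total I = 0.13232 + 0.44949 + 0.011016 = 0.59283 kg m^2.

0.593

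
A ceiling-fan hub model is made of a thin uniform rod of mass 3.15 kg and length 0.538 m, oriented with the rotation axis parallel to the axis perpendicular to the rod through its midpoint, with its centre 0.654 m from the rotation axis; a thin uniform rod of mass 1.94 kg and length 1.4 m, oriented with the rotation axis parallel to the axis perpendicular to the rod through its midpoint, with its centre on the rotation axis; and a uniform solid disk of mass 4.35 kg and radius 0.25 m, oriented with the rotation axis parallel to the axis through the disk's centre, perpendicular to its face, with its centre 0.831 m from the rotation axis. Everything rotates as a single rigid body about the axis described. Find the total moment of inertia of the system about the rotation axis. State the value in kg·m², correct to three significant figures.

Thin rod: I_cm = (1/12)ML² = (1/12)(3.15)(0.538)² = 0.075979 kg·m²; centre at d = 0.654 m, so I = I_cm + Md² gives I = 0.075979 + (3.15)(0.654)² = 1.4233 kg·m².
Thin rod: I_cm = (1/12)ML² = (1/12)(1.94)(1.4)² = 0.31687 kg·m²; axis through the centre, so I = 0.31687 kg·m².
Solid disk: I_cm = (1/2)MR² = (1/2)(4.35)(0.25)² = 0.13594 kg·m²; centre at d = 0.831 m, so I = I_cm + Md² gives I = 0.13594 + (4.35)(0.831)² = 3.1399 kg·m².
Total I = 1.4233 + 0.31687 + 3.1399 = 4.88 kg·m².

4.88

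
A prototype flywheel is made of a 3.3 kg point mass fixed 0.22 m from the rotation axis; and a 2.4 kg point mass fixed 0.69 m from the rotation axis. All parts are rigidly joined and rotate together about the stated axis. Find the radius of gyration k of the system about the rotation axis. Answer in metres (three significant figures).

Point mass: I_cm = 0; centre at d = 0.22 m, so I = I_cm + Md² gives I = 0 + (3.3)(0.22)² = 0.15972 kg m².
Point mass: I_cm = 0; centre at d = 0.69 m, so I = I_cm + Md² gives I = 0 + (2.4)(0.69)² = 1.1426 kg m².
Total I = 1.3024 kg m²; total mass M = 5.7 kg.
k = √(I/M) = √(1.3024/5.7) = 0.478 m.

0.478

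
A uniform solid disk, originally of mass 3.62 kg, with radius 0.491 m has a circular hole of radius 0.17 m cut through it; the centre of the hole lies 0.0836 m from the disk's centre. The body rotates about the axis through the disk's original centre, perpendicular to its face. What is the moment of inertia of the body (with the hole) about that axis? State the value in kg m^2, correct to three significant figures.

0.427

Unpierced body about its centre: I₀ = (1/2)MR² = (1/2)(3.62)(0.491)² = 0.43636 kg m^2.
The removed disk has mass m = M·(r/R)² = (3.62)(0.17/0.491)² = 0.43395 kg (same uniform areal density).
Its moment of inertia about the rotation axis (parallel-axis theorem): I_hole = (1/2)mr² + md² = (1/2)(0.43395)(0.17)² + (0.43395)(0.0836)² = 0.0093035 kg m^2.
Treating the hole as negative mass, I = I₀ − I_hole = 0.43636 − 0.0093035 = 0.42705 kg m^2.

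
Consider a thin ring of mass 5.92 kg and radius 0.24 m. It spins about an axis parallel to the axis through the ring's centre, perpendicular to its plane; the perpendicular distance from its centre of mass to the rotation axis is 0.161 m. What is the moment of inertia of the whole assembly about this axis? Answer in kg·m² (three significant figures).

I_cm = MR² = (5.92)(0.24)² = 0.34099 kg·m²; centre at d = 0.161 m, so I = I_cm + Md² gives I = 0.34099 + (5.92)(0.161)² = 0.49444 kg·m².

0.494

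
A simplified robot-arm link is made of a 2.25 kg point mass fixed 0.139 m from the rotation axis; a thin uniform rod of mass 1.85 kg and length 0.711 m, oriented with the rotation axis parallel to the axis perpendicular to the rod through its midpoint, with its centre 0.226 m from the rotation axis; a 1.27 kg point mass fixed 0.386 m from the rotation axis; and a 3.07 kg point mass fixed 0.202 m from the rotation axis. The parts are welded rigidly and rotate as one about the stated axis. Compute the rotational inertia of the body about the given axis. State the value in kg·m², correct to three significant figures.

0.530

Point mass: I_cm = 0; centre at d = 0.139 m, so the parallel axis theorem gives I = 0 + (2.25)(0.139)² = 0.043472 kg·m².
Thin rod: I_cm = (1/12)ML² = (1/12)(1.85)(0.711)² = 0.077934 kg·m²; centre at d = 0.226 m, so the parallel axis theorem gives I = 0.077934 + (1.85)(0.226)² = 0.17243 kg·m².
Point mass: I_cm = 0; centre at d = 0.386 m, so the parallel axis theorem gives I = 0 + (1.27)(0.386)² = 0.18922 kg·m².
Point mass: I_cm = 0; centre at d = 0.202 m, so the parallel axis theorem gives I = 0 + (3.07)(0.202)² = 0.12527 kg·m².
Total I = 0.043472 + 0.17243 + 0.18922 + 0.12527 = 0.53039 kg·m².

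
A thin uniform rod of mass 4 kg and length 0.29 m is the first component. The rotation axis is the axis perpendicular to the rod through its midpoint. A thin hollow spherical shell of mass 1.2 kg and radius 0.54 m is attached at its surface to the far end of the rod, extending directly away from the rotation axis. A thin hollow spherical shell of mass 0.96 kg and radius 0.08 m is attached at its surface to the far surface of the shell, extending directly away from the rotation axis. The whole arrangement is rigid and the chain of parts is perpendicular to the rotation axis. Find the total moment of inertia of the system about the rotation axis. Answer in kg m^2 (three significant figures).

2.46

Thin rod: I_cm = (1/12)ML² = (1/12)(4)(0.29)² = 0.028033 kg m^2; axis through the centre, so I = 0.028033 kg m^2.
Spherical shell: I_cm = (2/3)MR² = (2/3)(1.2)(0.54)² = 0.23328 kg m^2; centre at d = 0.145 + 0.54 = 0.685 m, so I = I_cm + Md² gives I = 0.23328 + (1.2)(0.685)² = 0.79635 kg m^2.
Spherical shell: I_cm = (2/3)MR² = (2/3)(0.96)(0.08)² = 0.004096 kg m^2; centre at d = 0.145 + 0.54 + 0.54 + 0.08 = 1.305 m, so I = I_cm + Md² gives I = 0.004096 + (0.96)(1.305)² = 1.639 kg m^2.
Total I = 0.028033 + 0.79635 + 1.639 = 2.4634 kg m^2.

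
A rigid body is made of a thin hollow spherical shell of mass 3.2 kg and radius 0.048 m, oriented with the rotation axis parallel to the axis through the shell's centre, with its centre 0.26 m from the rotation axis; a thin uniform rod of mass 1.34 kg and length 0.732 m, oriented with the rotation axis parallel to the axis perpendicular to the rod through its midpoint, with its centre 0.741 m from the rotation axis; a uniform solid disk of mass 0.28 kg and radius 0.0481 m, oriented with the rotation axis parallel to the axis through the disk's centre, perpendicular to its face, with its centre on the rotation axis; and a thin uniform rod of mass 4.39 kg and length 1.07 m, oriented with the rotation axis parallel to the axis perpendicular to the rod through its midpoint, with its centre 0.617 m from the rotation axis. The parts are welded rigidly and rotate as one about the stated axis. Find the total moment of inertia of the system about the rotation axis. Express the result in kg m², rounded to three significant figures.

3.11

Spherical shell: I_cm = (2/3)MR² = (2/3)(3.2)(0.048)² = 0.0049152 kg m²; centre at d = 0.26 m, so I = I_cm + Md² gives I = 0.0049152 + (3.2)(0.26)² = 0.22124 kg m².
Thin rod: I_cm = (1/12)ML² = (1/12)(1.34)(0.732)² = 0.059834 kg m²; centre at d = 0.741 m, so I = I_cm + Md² gives I = 0.059834 + (1.34)(0.741)² = 0.7956 kg m².
Solid disk: I_cm = (1/2)MR² = (1/2)(0.28)(0.0481)² = 0.00032391 kg m²; axis through the centre, so I = 0.00032391 kg m².
Thin rod: I_cm = (1/12)ML² = (1/12)(4.39)(1.07)² = 0.41884 kg m²; centre at d = 0.617 m, so I = I_cm + Md² gives I = 0.41884 + (4.39)(0.617)² = 2.0901 kg m².
Total I = 0.22124 + 0.7956 + 0.00032391 + 2.0901 = 3.1072 kg m².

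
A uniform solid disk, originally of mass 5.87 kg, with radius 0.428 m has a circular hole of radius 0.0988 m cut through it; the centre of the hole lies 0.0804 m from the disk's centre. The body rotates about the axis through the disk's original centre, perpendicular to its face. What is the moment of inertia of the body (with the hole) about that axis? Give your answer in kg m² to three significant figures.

Unpierced body about its centre: I₀ = (1/2)MR² = (1/2)(5.87)(0.428)² = 0.53765 kg m².
The removed disk has mass m = M·(r/R)² = (5.87)(0.0988/0.428)² = 0.3128 kg (same uniform areal density).
Its moment of inertia about the rotation axis (parallel-axis theorem): I_hole = (1/2)mr² + md² = (1/2)(0.3128)(0.0988)² + (0.3128)(0.0804)² = 0.0035487 kg m².
Treating the hole as negative mass, I = I₀ − I_hole = 0.53765 − 0.0035487 = 0.5341 kg m².

0.534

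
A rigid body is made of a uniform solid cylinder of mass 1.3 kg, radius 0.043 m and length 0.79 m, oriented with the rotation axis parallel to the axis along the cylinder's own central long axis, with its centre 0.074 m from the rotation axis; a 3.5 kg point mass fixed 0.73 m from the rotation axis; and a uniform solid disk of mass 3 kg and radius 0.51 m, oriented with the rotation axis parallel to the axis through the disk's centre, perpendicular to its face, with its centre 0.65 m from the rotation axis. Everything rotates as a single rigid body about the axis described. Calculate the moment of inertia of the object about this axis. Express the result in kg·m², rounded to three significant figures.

Solid cylinder: I_cm = (1/2)MR² = (1/2)(1.3)(0.043)² = 0.0012018 kg·m²; centre at d = 0.074 m, so I = I_cm + Md² gives I = 0.0012018 + (1.3)(0.074)² = 0.0083206 kg·m².
Point mass: I_cm = 0; centre at d = 0.73 m, so I = I_cm + Md² gives I = 0 + (3.5)(0.73)² = 1.8651 kg·m².
Solid disk: I_cm = (1/2)MR² = (1/2)(3)(0.51)² = 0.39015 kg·m²; centre at d = 0.65 m, so I = I_cm + Md² gives I = 0.39015 + (3)(0.65)² = 1.6577 kg·m².
Total I = 0.0083206 + 1.8651 + 1.6577 = 3.5311 kg·m².

3.53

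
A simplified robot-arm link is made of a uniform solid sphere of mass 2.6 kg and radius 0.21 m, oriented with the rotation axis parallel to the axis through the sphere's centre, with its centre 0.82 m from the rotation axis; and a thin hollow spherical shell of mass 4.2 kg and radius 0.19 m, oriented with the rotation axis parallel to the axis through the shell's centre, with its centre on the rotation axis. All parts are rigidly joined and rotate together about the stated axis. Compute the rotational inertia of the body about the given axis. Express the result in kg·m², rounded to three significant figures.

Solid sphere: I_cm = (2/5)MR² = (2/5)(2.6)(0.21)² = 0.045864 kg·m²; centre at d = 0.82 m, so the parallel axis theorem gives I = 0.045864 + (2.6)(0.82)² = 1.7941 kg·m².
Spherical shell: I_cm = (2/3)MR² = (2/3)(4.2)(0.19)² = 0.10108 kg·m²; axis through the centre, so I = 0.10108 kg·m².
Total I = 1.7941 + 0.10108 = 1.8952 kg·m².

1.90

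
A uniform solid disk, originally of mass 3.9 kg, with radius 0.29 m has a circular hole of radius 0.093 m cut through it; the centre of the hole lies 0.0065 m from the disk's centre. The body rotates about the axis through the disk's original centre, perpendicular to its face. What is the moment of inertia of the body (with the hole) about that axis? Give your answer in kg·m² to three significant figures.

0.162

Unpierced body about its centre: I₀ = (1/2)MR² = (1/2)(3.9)(0.29)² = 0.16399 kg·m².
The removed disk has mass m = M·(r/R)² = (3.9)(0.093/0.29)² = 0.40108 kg (same uniform areal density).
Its moment of inertia about the rotation axis (parallel-axis theorem): I_hole = (1/2)mr² + md² = (1/2)(0.40108)(0.093)² + (0.40108)(0.0065)² = 0.0017514 kg·m².
Treating the hole as negative mass, I = I₀ − I_hole = 0.16399 − 0.0017514 = 0.16224 kg·m².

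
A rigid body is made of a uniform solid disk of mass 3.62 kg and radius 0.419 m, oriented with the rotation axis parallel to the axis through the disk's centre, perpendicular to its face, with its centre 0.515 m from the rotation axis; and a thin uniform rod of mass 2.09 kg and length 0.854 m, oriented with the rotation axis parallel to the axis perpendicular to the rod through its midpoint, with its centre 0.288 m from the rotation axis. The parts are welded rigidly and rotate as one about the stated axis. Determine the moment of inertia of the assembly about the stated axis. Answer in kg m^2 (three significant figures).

Solid disk: I_cm = (1/2)MR² = (1/2)(3.62)(0.419)² = 0.31777 kg m^2; centre at d = 0.515 m, so the parallel axis theorem gives I = 0.31777 + (3.62)(0.515)² = 1.2779 kg m^2.
Thin rod: I_cm = (1/12)ML² = (1/12)(2.09)(0.854)² = 0.12702 kg m^2; centre at d = 0.288 m, so the parallel axis theorem gives I = 0.12702 + (2.09)(0.288)² = 0.30038 kg m^2.
Total I = 1.2779 + 0.30038 = 1.5783 kg m^2.

1.58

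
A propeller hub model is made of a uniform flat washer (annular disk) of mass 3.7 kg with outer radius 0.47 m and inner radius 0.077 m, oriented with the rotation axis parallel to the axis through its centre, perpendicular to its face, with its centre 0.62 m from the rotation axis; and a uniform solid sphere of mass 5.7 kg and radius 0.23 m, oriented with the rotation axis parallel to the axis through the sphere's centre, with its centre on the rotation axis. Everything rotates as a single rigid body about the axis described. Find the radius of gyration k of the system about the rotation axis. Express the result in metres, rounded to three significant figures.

0.457

Annular disk: I_cm = (1/2)M(R²+r²) = (1/2)(3.7)[(0.47)² + (0.077)²] = 0.41963 kg·m²; centre at d = 0.62 m, so the parallel axis theorem gives I = 0.41963 + (3.7)(0.62)² = 1.8419 kg·m².
Solid sphere: I_cm = (2/5)MR² = (2/5)(5.7)(0.23)² = 0.12061 kg·m²; axis through the centre, so I = 0.12061 kg·m².
Total I = 1.9625 kg·m²; total mass M = 9.4 kg.
k = √(I/M) = √(1.9625/9.4) = 0.45692 m.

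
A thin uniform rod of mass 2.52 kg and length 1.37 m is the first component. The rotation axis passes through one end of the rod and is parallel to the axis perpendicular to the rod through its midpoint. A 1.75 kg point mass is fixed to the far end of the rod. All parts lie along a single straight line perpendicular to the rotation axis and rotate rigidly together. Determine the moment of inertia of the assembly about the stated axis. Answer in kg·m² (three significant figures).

4.86

Thin rod: I_cm = (1/12)ML² = (1/12)(2.52)(1.37)² = 0.39415 kg·m²; centre at d = 0.685 m, so the parallel axis theorem gives I = 0.39415 + (2.52)(0.685)² = 1.5766 kg·m².
Point mass: I_cm = 0; centre at d = 0.685 + 0.685 = 1.37 m, so the parallel axis theorem gives I = 0 + (1.75)(1.37)² = 3.2846 kg·m².
Total I = 1.5766 + 3.2846 = 4.8612 kg·m².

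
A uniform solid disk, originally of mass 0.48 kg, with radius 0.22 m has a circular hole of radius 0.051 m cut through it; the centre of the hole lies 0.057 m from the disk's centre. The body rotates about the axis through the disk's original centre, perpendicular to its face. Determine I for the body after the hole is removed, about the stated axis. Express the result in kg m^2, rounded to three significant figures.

Unpierced body about its centre: I₀ = (1/2)MR² = (1/2)(0.48)(0.22)² = 0.011616 kg m^2.
The removed disk has mass m = M·(r/R)² = (0.48)(0.051/0.22)² = 0.025795 kg (same uniform areal density).
Its moment of inertia about the rotation axis (parallel-axis theorem): I_hole = (1/2)mr² + md² = (1/2)(0.025795)(0.051)² + (0.025795)(0.057)² = 0.00011735 kg m^2.
Treating the hole as negative mass, I = I₀ − I_hole = 0.011616 − 0.00011735 = 0.011499 kg m^2.

0.0115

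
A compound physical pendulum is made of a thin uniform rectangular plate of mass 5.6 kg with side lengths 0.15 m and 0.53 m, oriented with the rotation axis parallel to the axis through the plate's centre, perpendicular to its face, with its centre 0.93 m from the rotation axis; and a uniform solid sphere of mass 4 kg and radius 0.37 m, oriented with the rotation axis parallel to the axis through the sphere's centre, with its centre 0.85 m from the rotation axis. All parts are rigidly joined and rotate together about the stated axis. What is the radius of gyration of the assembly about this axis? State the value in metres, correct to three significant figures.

0.918

Rectangular plate: I_cm = (1/12)M(a²+b²) = (1/12)(5.6)[(0.15)² + (0.53)²] = 0.14159 kg·m²; centre at d = 0.93 m, so the parallel axis theorem gives I = 0.14159 + (5.6)(0.93)² = 4.985 kg·m².
Solid sphere: I_cm = (2/5)MR² = (2/5)(4)(0.37)² = 0.21904 kg·m²; centre at d = 0.85 m, so the parallel axis theorem gives I = 0.21904 + (4)(0.85)² = 3.109 kg·m².
Total I = 8.0941 kg·m²; total mass M = 9.6 kg.
k = √(I/M) = √(8.0941/9.6) = 0.91822 m.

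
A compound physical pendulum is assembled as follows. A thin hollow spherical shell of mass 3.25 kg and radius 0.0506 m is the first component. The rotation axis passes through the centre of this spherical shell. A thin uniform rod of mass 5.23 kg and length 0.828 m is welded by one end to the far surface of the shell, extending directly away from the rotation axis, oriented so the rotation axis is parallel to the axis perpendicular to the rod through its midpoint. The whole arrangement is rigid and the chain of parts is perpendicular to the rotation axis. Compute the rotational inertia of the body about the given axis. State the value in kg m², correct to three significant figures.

Spherical shell: I_cm = (2/3)MR² = (2/3)(3.25)(0.0506)² = 0.0055474 kg m²; axis through the centre, so I = 0.0055474 kg m².
Thin rod: I_cm = (1/12)ML² = (1/12)(5.23)(0.828)² = 0.2988 kg m²; centre at d = 0.0506 + 0.414 = 0.4646 m, so I = I_cm + Md² gives I = 0.2988 + (5.23)(0.4646)² = 1.4277 kg m².
Total I = 0.0055474 + 1.4277 = 1.4333 kg m².

1.43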